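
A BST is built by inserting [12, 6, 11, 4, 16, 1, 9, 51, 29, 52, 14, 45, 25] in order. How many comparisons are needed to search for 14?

Search path for 14: 12 -> 16 -> 14
Found: True
Comparisons: 3


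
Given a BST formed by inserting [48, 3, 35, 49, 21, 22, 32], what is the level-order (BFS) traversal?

Tree insertion order: [48, 3, 35, 49, 21, 22, 32]
Tree (level-order array): [48, 3, 49, None, 35, None, None, 21, None, None, 22, None, 32]
BFS from the root, enqueuing left then right child of each popped node:
  queue [48] -> pop 48, enqueue [3, 49], visited so far: [48]
  queue [3, 49] -> pop 3, enqueue [35], visited so far: [48, 3]
  queue [49, 35] -> pop 49, enqueue [none], visited so far: [48, 3, 49]
  queue [35] -> pop 35, enqueue [21], visited so far: [48, 3, 49, 35]
  queue [21] -> pop 21, enqueue [22], visited so far: [48, 3, 49, 35, 21]
  queue [22] -> pop 22, enqueue [32], visited so far: [48, 3, 49, 35, 21, 22]
  queue [32] -> pop 32, enqueue [none], visited so far: [48, 3, 49, 35, 21, 22, 32]
Result: [48, 3, 49, 35, 21, 22, 32]


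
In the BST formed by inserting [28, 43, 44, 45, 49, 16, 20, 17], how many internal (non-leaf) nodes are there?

Tree built from: [28, 43, 44, 45, 49, 16, 20, 17]
Tree (level-order array): [28, 16, 43, None, 20, None, 44, 17, None, None, 45, None, None, None, 49]
Rule: An internal node has at least one child.
Per-node child counts:
  node 28: 2 child(ren)
  node 16: 1 child(ren)
  node 20: 1 child(ren)
  node 17: 0 child(ren)
  node 43: 1 child(ren)
  node 44: 1 child(ren)
  node 45: 1 child(ren)
  node 49: 0 child(ren)
Matching nodes: [28, 16, 20, 43, 44, 45]
Count of internal (non-leaf) nodes: 6


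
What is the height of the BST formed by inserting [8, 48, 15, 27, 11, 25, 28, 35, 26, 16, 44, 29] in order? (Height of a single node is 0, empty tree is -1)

Insertion order: [8, 48, 15, 27, 11, 25, 28, 35, 26, 16, 44, 29]
Tree (level-order array): [8, None, 48, 15, None, 11, 27, None, None, 25, 28, 16, 26, None, 35, None, None, None, None, 29, 44]
Compute height bottom-up (empty subtree = -1):
  height(11) = 1 + max(-1, -1) = 0
  height(16) = 1 + max(-1, -1) = 0
  height(26) = 1 + max(-1, -1) = 0
  height(25) = 1 + max(0, 0) = 1
  height(29) = 1 + max(-1, -1) = 0
  height(44) = 1 + max(-1, -1) = 0
  height(35) = 1 + max(0, 0) = 1
  height(28) = 1 + max(-1, 1) = 2
  height(27) = 1 + max(1, 2) = 3
  height(15) = 1 + max(0, 3) = 4
  height(48) = 1 + max(4, -1) = 5
  height(8) = 1 + max(-1, 5) = 6
Height = 6


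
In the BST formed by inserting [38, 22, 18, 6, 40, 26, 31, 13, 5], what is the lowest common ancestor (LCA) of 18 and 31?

Tree insertion order: [38, 22, 18, 6, 40, 26, 31, 13, 5]
Tree (level-order array): [38, 22, 40, 18, 26, None, None, 6, None, None, 31, 5, 13]
In a BST, the LCA of p=18, q=31 is the first node v on the
root-to-leaf path with p <= v <= q (go left if both < v, right if both > v).
Walk from root:
  at 38: both 18 and 31 < 38, go left
  at 22: 18 <= 22 <= 31, this is the LCA
LCA = 22


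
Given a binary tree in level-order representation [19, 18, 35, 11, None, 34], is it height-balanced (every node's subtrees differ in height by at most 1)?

Tree (level-order array): [19, 18, 35, 11, None, 34]
Definition: a tree is height-balanced if, at every node, |h(left) - h(right)| <= 1 (empty subtree has height -1).
Bottom-up per-node check:
  node 11: h_left=-1, h_right=-1, diff=0 [OK], height=0
  node 18: h_left=0, h_right=-1, diff=1 [OK], height=1
  node 34: h_left=-1, h_right=-1, diff=0 [OK], height=0
  node 35: h_left=0, h_right=-1, diff=1 [OK], height=1
  node 19: h_left=1, h_right=1, diff=0 [OK], height=2
All nodes satisfy the balance condition.
Result: Balanced


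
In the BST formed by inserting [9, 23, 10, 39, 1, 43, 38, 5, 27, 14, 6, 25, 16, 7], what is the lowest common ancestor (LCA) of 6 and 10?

Tree insertion order: [9, 23, 10, 39, 1, 43, 38, 5, 27, 14, 6, 25, 16, 7]
Tree (level-order array): [9, 1, 23, None, 5, 10, 39, None, 6, None, 14, 38, 43, None, 7, None, 16, 27, None, None, None, None, None, None, None, 25]
In a BST, the LCA of p=6, q=10 is the first node v on the
root-to-leaf path with p <= v <= q (go left if both < v, right if both > v).
Walk from root:
  at 9: 6 <= 9 <= 10, this is the LCA
LCA = 9


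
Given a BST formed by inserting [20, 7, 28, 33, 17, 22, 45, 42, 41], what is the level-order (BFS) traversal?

Tree insertion order: [20, 7, 28, 33, 17, 22, 45, 42, 41]
Tree (level-order array): [20, 7, 28, None, 17, 22, 33, None, None, None, None, None, 45, 42, None, 41]
BFS from the root, enqueuing left then right child of each popped node:
  queue [20] -> pop 20, enqueue [7, 28], visited so far: [20]
  queue [7, 28] -> pop 7, enqueue [17], visited so far: [20, 7]
  queue [28, 17] -> pop 28, enqueue [22, 33], visited so far: [20, 7, 28]
  queue [17, 22, 33] -> pop 17, enqueue [none], visited so far: [20, 7, 28, 17]
  queue [22, 33] -> pop 22, enqueue [none], visited so far: [20, 7, 28, 17, 22]
  queue [33] -> pop 33, enqueue [45], visited so far: [20, 7, 28, 17, 22, 33]
  queue [45] -> pop 45, enqueue [42], visited so far: [20, 7, 28, 17, 22, 33, 45]
  queue [42] -> pop 42, enqueue [41], visited so far: [20, 7, 28, 17, 22, 33, 45, 42]
  queue [41] -> pop 41, enqueue [none], visited so far: [20, 7, 28, 17, 22, 33, 45, 42, 41]
Result: [20, 7, 28, 17, 22, 33, 45, 42, 41]


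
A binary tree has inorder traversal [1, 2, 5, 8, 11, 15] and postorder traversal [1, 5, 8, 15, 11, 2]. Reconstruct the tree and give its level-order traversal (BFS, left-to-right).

Inorder:   [1, 2, 5, 8, 11, 15]
Postorder: [1, 5, 8, 15, 11, 2]
Algorithm: postorder visits root last, so walk postorder right-to-left;
each value is the root of the current inorder slice — split it at that
value, recurse on the right subtree first, then the left.
Recursive splits:
  root=2; inorder splits into left=[1], right=[5, 8, 11, 15]
  root=11; inorder splits into left=[5, 8], right=[15]
  root=15; inorder splits into left=[], right=[]
  root=8; inorder splits into left=[5], right=[]
  root=5; inorder splits into left=[], right=[]
  root=1; inorder splits into left=[], right=[]
Reconstructed level-order: [2, 1, 11, 8, 15, 5]


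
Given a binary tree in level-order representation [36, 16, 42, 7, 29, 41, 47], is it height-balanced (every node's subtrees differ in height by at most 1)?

Tree (level-order array): [36, 16, 42, 7, 29, 41, 47]
Definition: a tree is height-balanced if, at every node, |h(left) - h(right)| <= 1 (empty subtree has height -1).
Bottom-up per-node check:
  node 7: h_left=-1, h_right=-1, diff=0 [OK], height=0
  node 29: h_left=-1, h_right=-1, diff=0 [OK], height=0
  node 16: h_left=0, h_right=0, diff=0 [OK], height=1
  node 41: h_left=-1, h_right=-1, diff=0 [OK], height=0
  node 47: h_left=-1, h_right=-1, diff=0 [OK], height=0
  node 42: h_left=0, h_right=0, diff=0 [OK], height=1
  node 36: h_left=1, h_right=1, diff=0 [OK], height=2
All nodes satisfy the balance condition.
Result: Balanced


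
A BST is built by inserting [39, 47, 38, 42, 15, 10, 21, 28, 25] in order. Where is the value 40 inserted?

Starting tree (level order): [39, 38, 47, 15, None, 42, None, 10, 21, None, None, None, None, None, 28, 25]
Insertion path: 39 -> 47 -> 42
Result: insert 40 as left child of 42
Final tree (level order): [39, 38, 47, 15, None, 42, None, 10, 21, 40, None, None, None, None, 28, None, None, 25]


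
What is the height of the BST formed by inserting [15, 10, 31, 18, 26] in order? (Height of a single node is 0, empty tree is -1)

Insertion order: [15, 10, 31, 18, 26]
Tree (level-order array): [15, 10, 31, None, None, 18, None, None, 26]
Compute height bottom-up (empty subtree = -1):
  height(10) = 1 + max(-1, -1) = 0
  height(26) = 1 + max(-1, -1) = 0
  height(18) = 1 + max(-1, 0) = 1
  height(31) = 1 + max(1, -1) = 2
  height(15) = 1 + max(0, 2) = 3
Height = 3


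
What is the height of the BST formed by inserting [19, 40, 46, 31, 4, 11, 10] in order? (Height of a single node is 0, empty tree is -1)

Insertion order: [19, 40, 46, 31, 4, 11, 10]
Tree (level-order array): [19, 4, 40, None, 11, 31, 46, 10]
Compute height bottom-up (empty subtree = -1):
  height(10) = 1 + max(-1, -1) = 0
  height(11) = 1 + max(0, -1) = 1
  height(4) = 1 + max(-1, 1) = 2
  height(31) = 1 + max(-1, -1) = 0
  height(46) = 1 + max(-1, -1) = 0
  height(40) = 1 + max(0, 0) = 1
  height(19) = 1 + max(2, 1) = 3
Height = 3


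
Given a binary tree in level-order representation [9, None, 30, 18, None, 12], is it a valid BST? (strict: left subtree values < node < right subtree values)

Level-order array: [9, None, 30, 18, None, 12]
Validate using subtree bounds (lo, hi): at each node, require lo < value < hi,
then recurse left with hi=value and right with lo=value.
Preorder trace (stopping at first violation):
  at node 9 with bounds (-inf, +inf): OK
  at node 30 with bounds (9, +inf): OK
  at node 18 with bounds (9, 30): OK
  at node 12 with bounds (9, 18): OK
No violation found at any node.
Result: Valid BST


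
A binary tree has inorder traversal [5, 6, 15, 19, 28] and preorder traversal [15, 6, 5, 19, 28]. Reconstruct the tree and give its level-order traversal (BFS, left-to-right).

Inorder:  [5, 6, 15, 19, 28]
Preorder: [15, 6, 5, 19, 28]
Algorithm: preorder visits root first, so consume preorder in order;
for each root, split the current inorder slice at that value into
left-subtree inorder and right-subtree inorder, then recurse.
Recursive splits:
  root=15; inorder splits into left=[5, 6], right=[19, 28]
  root=6; inorder splits into left=[5], right=[]
  root=5; inorder splits into left=[], right=[]
  root=19; inorder splits into left=[], right=[28]
  root=28; inorder splits into left=[], right=[]
Reconstructed level-order: [15, 6, 19, 5, 28]


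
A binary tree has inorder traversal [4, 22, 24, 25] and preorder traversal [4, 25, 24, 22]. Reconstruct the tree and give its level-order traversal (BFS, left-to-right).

Inorder:  [4, 22, 24, 25]
Preorder: [4, 25, 24, 22]
Algorithm: preorder visits root first, so consume preorder in order;
for each root, split the current inorder slice at that value into
left-subtree inorder and right-subtree inorder, then recurse.
Recursive splits:
  root=4; inorder splits into left=[], right=[22, 24, 25]
  root=25; inorder splits into left=[22, 24], right=[]
  root=24; inorder splits into left=[22], right=[]
  root=22; inorder splits into left=[], right=[]
Reconstructed level-order: [4, 25, 24, 22]


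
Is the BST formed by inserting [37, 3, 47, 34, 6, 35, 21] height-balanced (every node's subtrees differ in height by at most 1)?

Tree (level-order array): [37, 3, 47, None, 34, None, None, 6, 35, None, 21]
Definition: a tree is height-balanced if, at every node, |h(left) - h(right)| <= 1 (empty subtree has height -1).
Bottom-up per-node check:
  node 21: h_left=-1, h_right=-1, diff=0 [OK], height=0
  node 6: h_left=-1, h_right=0, diff=1 [OK], height=1
  node 35: h_left=-1, h_right=-1, diff=0 [OK], height=0
  node 34: h_left=1, h_right=0, diff=1 [OK], height=2
  node 3: h_left=-1, h_right=2, diff=3 [FAIL (|-1-2|=3 > 1)], height=3
  node 47: h_left=-1, h_right=-1, diff=0 [OK], height=0
  node 37: h_left=3, h_right=0, diff=3 [FAIL (|3-0|=3 > 1)], height=4
Node 3 violates the condition: |-1 - 2| = 3 > 1.
Result: Not balanced


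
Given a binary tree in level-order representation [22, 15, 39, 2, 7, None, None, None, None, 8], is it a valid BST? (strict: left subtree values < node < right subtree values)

Level-order array: [22, 15, 39, 2, 7, None, None, None, None, 8]
Validate using subtree bounds (lo, hi): at each node, require lo < value < hi,
then recurse left with hi=value and right with lo=value.
Preorder trace (stopping at first violation):
  at node 22 with bounds (-inf, +inf): OK
  at node 15 with bounds (-inf, 22): OK
  at node 2 with bounds (-inf, 15): OK
  at node 7 with bounds (15, 22): VIOLATION
Node 7 violates its bound: not (15 < 7 < 22).
Result: Not a valid BST


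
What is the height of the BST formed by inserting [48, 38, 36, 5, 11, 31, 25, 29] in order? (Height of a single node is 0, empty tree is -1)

Insertion order: [48, 38, 36, 5, 11, 31, 25, 29]
Tree (level-order array): [48, 38, None, 36, None, 5, None, None, 11, None, 31, 25, None, None, 29]
Compute height bottom-up (empty subtree = -1):
  height(29) = 1 + max(-1, -1) = 0
  height(25) = 1 + max(-1, 0) = 1
  height(31) = 1 + max(1, -1) = 2
  height(11) = 1 + max(-1, 2) = 3
  height(5) = 1 + max(-1, 3) = 4
  height(36) = 1 + max(4, -1) = 5
  height(38) = 1 + max(5, -1) = 6
  height(48) = 1 + max(6, -1) = 7
Height = 7


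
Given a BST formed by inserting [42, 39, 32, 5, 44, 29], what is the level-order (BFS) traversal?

Tree insertion order: [42, 39, 32, 5, 44, 29]
Tree (level-order array): [42, 39, 44, 32, None, None, None, 5, None, None, 29]
BFS from the root, enqueuing left then right child of each popped node:
  queue [42] -> pop 42, enqueue [39, 44], visited so far: [42]
  queue [39, 44] -> pop 39, enqueue [32], visited so far: [42, 39]
  queue [44, 32] -> pop 44, enqueue [none], visited so far: [42, 39, 44]
  queue [32] -> pop 32, enqueue [5], visited so far: [42, 39, 44, 32]
  queue [5] -> pop 5, enqueue [29], visited so far: [42, 39, 44, 32, 5]
  queue [29] -> pop 29, enqueue [none], visited so far: [42, 39, 44, 32, 5, 29]
Result: [42, 39, 44, 32, 5, 29]


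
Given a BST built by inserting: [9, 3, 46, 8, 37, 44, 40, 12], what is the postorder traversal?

Tree insertion order: [9, 3, 46, 8, 37, 44, 40, 12]
Tree (level-order array): [9, 3, 46, None, 8, 37, None, None, None, 12, 44, None, None, 40]
Postorder traversal: [8, 3, 12, 40, 44, 37, 46, 9]


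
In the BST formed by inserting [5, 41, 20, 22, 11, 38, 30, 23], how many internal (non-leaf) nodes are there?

Tree built from: [5, 41, 20, 22, 11, 38, 30, 23]
Tree (level-order array): [5, None, 41, 20, None, 11, 22, None, None, None, 38, 30, None, 23]
Rule: An internal node has at least one child.
Per-node child counts:
  node 5: 1 child(ren)
  node 41: 1 child(ren)
  node 20: 2 child(ren)
  node 11: 0 child(ren)
  node 22: 1 child(ren)
  node 38: 1 child(ren)
  node 30: 1 child(ren)
  node 23: 0 child(ren)
Matching nodes: [5, 41, 20, 22, 38, 30]
Count of internal (non-leaf) nodes: 6


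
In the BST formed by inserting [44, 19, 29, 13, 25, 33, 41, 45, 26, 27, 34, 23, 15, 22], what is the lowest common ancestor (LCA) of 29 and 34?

Tree insertion order: [44, 19, 29, 13, 25, 33, 41, 45, 26, 27, 34, 23, 15, 22]
Tree (level-order array): [44, 19, 45, 13, 29, None, None, None, 15, 25, 33, None, None, 23, 26, None, 41, 22, None, None, 27, 34]
In a BST, the LCA of p=29, q=34 is the first node v on the
root-to-leaf path with p <= v <= q (go left if both < v, right if both > v).
Walk from root:
  at 44: both 29 and 34 < 44, go left
  at 19: both 29 and 34 > 19, go right
  at 29: 29 <= 29 <= 34, this is the LCA
LCA = 29


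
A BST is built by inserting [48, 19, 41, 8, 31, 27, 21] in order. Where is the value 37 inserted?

Starting tree (level order): [48, 19, None, 8, 41, None, None, 31, None, 27, None, 21]
Insertion path: 48 -> 19 -> 41 -> 31
Result: insert 37 as right child of 31
Final tree (level order): [48, 19, None, 8, 41, None, None, 31, None, 27, 37, 21]


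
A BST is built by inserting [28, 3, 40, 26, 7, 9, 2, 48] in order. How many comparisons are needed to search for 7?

Search path for 7: 28 -> 3 -> 26 -> 7
Found: True
Comparisons: 4


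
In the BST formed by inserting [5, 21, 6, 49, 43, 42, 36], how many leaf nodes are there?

Tree built from: [5, 21, 6, 49, 43, 42, 36]
Tree (level-order array): [5, None, 21, 6, 49, None, None, 43, None, 42, None, 36]
Rule: A leaf has 0 children.
Per-node child counts:
  node 5: 1 child(ren)
  node 21: 2 child(ren)
  node 6: 0 child(ren)
  node 49: 1 child(ren)
  node 43: 1 child(ren)
  node 42: 1 child(ren)
  node 36: 0 child(ren)
Matching nodes: [6, 36]
Count of leaf nodes: 2


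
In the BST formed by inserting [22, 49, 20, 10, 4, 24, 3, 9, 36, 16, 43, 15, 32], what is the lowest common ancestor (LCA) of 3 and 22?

Tree insertion order: [22, 49, 20, 10, 4, 24, 3, 9, 36, 16, 43, 15, 32]
Tree (level-order array): [22, 20, 49, 10, None, 24, None, 4, 16, None, 36, 3, 9, 15, None, 32, 43]
In a BST, the LCA of p=3, q=22 is the first node v on the
root-to-leaf path with p <= v <= q (go left if both < v, right if both > v).
Walk from root:
  at 22: 3 <= 22 <= 22, this is the LCA
LCA = 22


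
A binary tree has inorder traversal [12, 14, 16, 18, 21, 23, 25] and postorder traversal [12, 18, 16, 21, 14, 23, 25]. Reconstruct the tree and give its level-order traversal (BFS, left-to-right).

Inorder:   [12, 14, 16, 18, 21, 23, 25]
Postorder: [12, 18, 16, 21, 14, 23, 25]
Algorithm: postorder visits root last, so walk postorder right-to-left;
each value is the root of the current inorder slice — split it at that
value, recurse on the right subtree first, then the left.
Recursive splits:
  root=25; inorder splits into left=[12, 14, 16, 18, 21, 23], right=[]
  root=23; inorder splits into left=[12, 14, 16, 18, 21], right=[]
  root=14; inorder splits into left=[12], right=[16, 18, 21]
  root=21; inorder splits into left=[16, 18], right=[]
  root=16; inorder splits into left=[], right=[18]
  root=18; inorder splits into left=[], right=[]
  root=12; inorder splits into left=[], right=[]
Reconstructed level-order: [25, 23, 14, 12, 21, 16, 18]


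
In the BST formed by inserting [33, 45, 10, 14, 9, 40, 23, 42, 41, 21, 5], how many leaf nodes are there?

Tree built from: [33, 45, 10, 14, 9, 40, 23, 42, 41, 21, 5]
Tree (level-order array): [33, 10, 45, 9, 14, 40, None, 5, None, None, 23, None, 42, None, None, 21, None, 41]
Rule: A leaf has 0 children.
Per-node child counts:
  node 33: 2 child(ren)
  node 10: 2 child(ren)
  node 9: 1 child(ren)
  node 5: 0 child(ren)
  node 14: 1 child(ren)
  node 23: 1 child(ren)
  node 21: 0 child(ren)
  node 45: 1 child(ren)
  node 40: 1 child(ren)
  node 42: 1 child(ren)
  node 41: 0 child(ren)
Matching nodes: [5, 21, 41]
Count of leaf nodes: 3


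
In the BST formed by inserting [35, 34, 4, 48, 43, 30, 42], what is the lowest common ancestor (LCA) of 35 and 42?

Tree insertion order: [35, 34, 4, 48, 43, 30, 42]
Tree (level-order array): [35, 34, 48, 4, None, 43, None, None, 30, 42]
In a BST, the LCA of p=35, q=42 is the first node v on the
root-to-leaf path with p <= v <= q (go left if both < v, right if both > v).
Walk from root:
  at 35: 35 <= 35 <= 42, this is the LCA
LCA = 35


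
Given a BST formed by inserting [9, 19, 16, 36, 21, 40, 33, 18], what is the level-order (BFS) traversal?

Tree insertion order: [9, 19, 16, 36, 21, 40, 33, 18]
Tree (level-order array): [9, None, 19, 16, 36, None, 18, 21, 40, None, None, None, 33]
BFS from the root, enqueuing left then right child of each popped node:
  queue [9] -> pop 9, enqueue [19], visited so far: [9]
  queue [19] -> pop 19, enqueue [16, 36], visited so far: [9, 19]
  queue [16, 36] -> pop 16, enqueue [18], visited so far: [9, 19, 16]
  queue [36, 18] -> pop 36, enqueue [21, 40], visited so far: [9, 19, 16, 36]
  queue [18, 21, 40] -> pop 18, enqueue [none], visited so far: [9, 19, 16, 36, 18]
  queue [21, 40] -> pop 21, enqueue [33], visited so far: [9, 19, 16, 36, 18, 21]
  queue [40, 33] -> pop 40, enqueue [none], visited so far: [9, 19, 16, 36, 18, 21, 40]
  queue [33] -> pop 33, enqueue [none], visited so far: [9, 19, 16, 36, 18, 21, 40, 33]
Result: [9, 19, 16, 36, 18, 21, 40, 33]


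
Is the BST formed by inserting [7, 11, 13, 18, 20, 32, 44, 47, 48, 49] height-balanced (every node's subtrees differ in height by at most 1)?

Tree (level-order array): [7, None, 11, None, 13, None, 18, None, 20, None, 32, None, 44, None, 47, None, 48, None, 49]
Definition: a tree is height-balanced if, at every node, |h(left) - h(right)| <= 1 (empty subtree has height -1).
Bottom-up per-node check:
  node 49: h_left=-1, h_right=-1, diff=0 [OK], height=0
  node 48: h_left=-1, h_right=0, diff=1 [OK], height=1
  node 47: h_left=-1, h_right=1, diff=2 [FAIL (|-1-1|=2 > 1)], height=2
  node 44: h_left=-1, h_right=2, diff=3 [FAIL (|-1-2|=3 > 1)], height=3
  node 32: h_left=-1, h_right=3, diff=4 [FAIL (|-1-3|=4 > 1)], height=4
  node 20: h_left=-1, h_right=4, diff=5 [FAIL (|-1-4|=5 > 1)], height=5
  node 18: h_left=-1, h_right=5, diff=6 [FAIL (|-1-5|=6 > 1)], height=6
  node 13: h_left=-1, h_right=6, diff=7 [FAIL (|-1-6|=7 > 1)], height=7
  node 11: h_left=-1, h_right=7, diff=8 [FAIL (|-1-7|=8 > 1)], height=8
  node 7: h_left=-1, h_right=8, diff=9 [FAIL (|-1-8|=9 > 1)], height=9
Node 47 violates the condition: |-1 - 1| = 2 > 1.
Result: Not balanced


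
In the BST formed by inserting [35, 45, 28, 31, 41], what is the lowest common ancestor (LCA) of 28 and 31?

Tree insertion order: [35, 45, 28, 31, 41]
Tree (level-order array): [35, 28, 45, None, 31, 41]
In a BST, the LCA of p=28, q=31 is the first node v on the
root-to-leaf path with p <= v <= q (go left if both < v, right if both > v).
Walk from root:
  at 35: both 28 and 31 < 35, go left
  at 28: 28 <= 28 <= 31, this is the LCA
LCA = 28


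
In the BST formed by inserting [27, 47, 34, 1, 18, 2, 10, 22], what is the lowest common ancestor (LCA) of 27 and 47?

Tree insertion order: [27, 47, 34, 1, 18, 2, 10, 22]
Tree (level-order array): [27, 1, 47, None, 18, 34, None, 2, 22, None, None, None, 10]
In a BST, the LCA of p=27, q=47 is the first node v on the
root-to-leaf path with p <= v <= q (go left if both < v, right if both > v).
Walk from root:
  at 27: 27 <= 27 <= 47, this is the LCA
LCA = 27


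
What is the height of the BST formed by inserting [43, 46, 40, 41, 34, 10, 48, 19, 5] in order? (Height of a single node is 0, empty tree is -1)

Insertion order: [43, 46, 40, 41, 34, 10, 48, 19, 5]
Tree (level-order array): [43, 40, 46, 34, 41, None, 48, 10, None, None, None, None, None, 5, 19]
Compute height bottom-up (empty subtree = -1):
  height(5) = 1 + max(-1, -1) = 0
  height(19) = 1 + max(-1, -1) = 0
  height(10) = 1 + max(0, 0) = 1
  height(34) = 1 + max(1, -1) = 2
  height(41) = 1 + max(-1, -1) = 0
  height(40) = 1 + max(2, 0) = 3
  height(48) = 1 + max(-1, -1) = 0
  height(46) = 1 + max(-1, 0) = 1
  height(43) = 1 + max(3, 1) = 4
Height = 4


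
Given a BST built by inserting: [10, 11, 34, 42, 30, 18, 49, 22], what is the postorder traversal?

Tree insertion order: [10, 11, 34, 42, 30, 18, 49, 22]
Tree (level-order array): [10, None, 11, None, 34, 30, 42, 18, None, None, 49, None, 22]
Postorder traversal: [22, 18, 30, 49, 42, 34, 11, 10]


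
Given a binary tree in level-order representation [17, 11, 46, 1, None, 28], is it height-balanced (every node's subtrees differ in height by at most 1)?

Tree (level-order array): [17, 11, 46, 1, None, 28]
Definition: a tree is height-balanced if, at every node, |h(left) - h(right)| <= 1 (empty subtree has height -1).
Bottom-up per-node check:
  node 1: h_left=-1, h_right=-1, diff=0 [OK], height=0
  node 11: h_left=0, h_right=-1, diff=1 [OK], height=1
  node 28: h_left=-1, h_right=-1, diff=0 [OK], height=0
  node 46: h_left=0, h_right=-1, diff=1 [OK], height=1
  node 17: h_left=1, h_right=1, diff=0 [OK], height=2
All nodes satisfy the balance condition.
Result: Balanced


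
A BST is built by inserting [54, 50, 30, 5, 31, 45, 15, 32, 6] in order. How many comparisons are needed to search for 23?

Search path for 23: 54 -> 50 -> 30 -> 5 -> 15
Found: False
Comparisons: 5


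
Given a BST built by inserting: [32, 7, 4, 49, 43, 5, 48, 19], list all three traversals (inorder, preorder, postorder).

Tree insertion order: [32, 7, 4, 49, 43, 5, 48, 19]
Tree (level-order array): [32, 7, 49, 4, 19, 43, None, None, 5, None, None, None, 48]
Inorder (L, root, R): [4, 5, 7, 19, 32, 43, 48, 49]
Preorder (root, L, R): [32, 7, 4, 5, 19, 49, 43, 48]
Postorder (L, R, root): [5, 4, 19, 7, 48, 43, 49, 32]


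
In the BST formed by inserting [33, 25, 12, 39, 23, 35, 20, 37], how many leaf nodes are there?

Tree built from: [33, 25, 12, 39, 23, 35, 20, 37]
Tree (level-order array): [33, 25, 39, 12, None, 35, None, None, 23, None, 37, 20]
Rule: A leaf has 0 children.
Per-node child counts:
  node 33: 2 child(ren)
  node 25: 1 child(ren)
  node 12: 1 child(ren)
  node 23: 1 child(ren)
  node 20: 0 child(ren)
  node 39: 1 child(ren)
  node 35: 1 child(ren)
  node 37: 0 child(ren)
Matching nodes: [20, 37]
Count of leaf nodes: 2


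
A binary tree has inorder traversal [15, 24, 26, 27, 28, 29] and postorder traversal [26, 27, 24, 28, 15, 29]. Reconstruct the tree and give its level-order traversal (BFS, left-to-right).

Inorder:   [15, 24, 26, 27, 28, 29]
Postorder: [26, 27, 24, 28, 15, 29]
Algorithm: postorder visits root last, so walk postorder right-to-left;
each value is the root of the current inorder slice — split it at that
value, recurse on the right subtree first, then the left.
Recursive splits:
  root=29; inorder splits into left=[15, 24, 26, 27, 28], right=[]
  root=15; inorder splits into left=[], right=[24, 26, 27, 28]
  root=28; inorder splits into left=[24, 26, 27], right=[]
  root=24; inorder splits into left=[], right=[26, 27]
  root=27; inorder splits into left=[26], right=[]
  root=26; inorder splits into left=[], right=[]
Reconstructed level-order: [29, 15, 28, 24, 27, 26]


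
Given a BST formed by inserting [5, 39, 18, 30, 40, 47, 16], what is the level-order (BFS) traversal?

Tree insertion order: [5, 39, 18, 30, 40, 47, 16]
Tree (level-order array): [5, None, 39, 18, 40, 16, 30, None, 47]
BFS from the root, enqueuing left then right child of each popped node:
  queue [5] -> pop 5, enqueue [39], visited so far: [5]
  queue [39] -> pop 39, enqueue [18, 40], visited so far: [5, 39]
  queue [18, 40] -> pop 18, enqueue [16, 30], visited so far: [5, 39, 18]
  queue [40, 16, 30] -> pop 40, enqueue [47], visited so far: [5, 39, 18, 40]
  queue [16, 30, 47] -> pop 16, enqueue [none], visited so far: [5, 39, 18, 40, 16]
  queue [30, 47] -> pop 30, enqueue [none], visited so far: [5, 39, 18, 40, 16, 30]
  queue [47] -> pop 47, enqueue [none], visited so far: [5, 39, 18, 40, 16, 30, 47]
Result: [5, 39, 18, 40, 16, 30, 47]


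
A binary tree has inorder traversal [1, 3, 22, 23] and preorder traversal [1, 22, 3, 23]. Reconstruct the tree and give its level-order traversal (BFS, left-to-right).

Inorder:  [1, 3, 22, 23]
Preorder: [1, 22, 3, 23]
Algorithm: preorder visits root first, so consume preorder in order;
for each root, split the current inorder slice at that value into
left-subtree inorder and right-subtree inorder, then recurse.
Recursive splits:
  root=1; inorder splits into left=[], right=[3, 22, 23]
  root=22; inorder splits into left=[3], right=[23]
  root=3; inorder splits into left=[], right=[]
  root=23; inorder splits into left=[], right=[]
Reconstructed level-order: [1, 22, 3, 23]


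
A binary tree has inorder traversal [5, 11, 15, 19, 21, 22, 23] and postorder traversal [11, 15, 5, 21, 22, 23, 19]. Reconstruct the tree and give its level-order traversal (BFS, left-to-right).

Inorder:   [5, 11, 15, 19, 21, 22, 23]
Postorder: [11, 15, 5, 21, 22, 23, 19]
Algorithm: postorder visits root last, so walk postorder right-to-left;
each value is the root of the current inorder slice — split it at that
value, recurse on the right subtree first, then the left.
Recursive splits:
  root=19; inorder splits into left=[5, 11, 15], right=[21, 22, 23]
  root=23; inorder splits into left=[21, 22], right=[]
  root=22; inorder splits into left=[21], right=[]
  root=21; inorder splits into left=[], right=[]
  root=5; inorder splits into left=[], right=[11, 15]
  root=15; inorder splits into left=[11], right=[]
  root=11; inorder splits into left=[], right=[]
Reconstructed level-order: [19, 5, 23, 15, 22, 11, 21]


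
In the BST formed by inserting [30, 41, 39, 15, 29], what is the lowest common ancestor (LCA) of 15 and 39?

Tree insertion order: [30, 41, 39, 15, 29]
Tree (level-order array): [30, 15, 41, None, 29, 39]
In a BST, the LCA of p=15, q=39 is the first node v on the
root-to-leaf path with p <= v <= q (go left if both < v, right if both > v).
Walk from root:
  at 30: 15 <= 30 <= 39, this is the LCA
LCA = 30


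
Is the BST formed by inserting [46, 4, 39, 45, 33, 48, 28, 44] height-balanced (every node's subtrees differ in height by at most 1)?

Tree (level-order array): [46, 4, 48, None, 39, None, None, 33, 45, 28, None, 44]
Definition: a tree is height-balanced if, at every node, |h(left) - h(right)| <= 1 (empty subtree has height -1).
Bottom-up per-node check:
  node 28: h_left=-1, h_right=-1, diff=0 [OK], height=0
  node 33: h_left=0, h_right=-1, diff=1 [OK], height=1
  node 44: h_left=-1, h_right=-1, diff=0 [OK], height=0
  node 45: h_left=0, h_right=-1, diff=1 [OK], height=1
  node 39: h_left=1, h_right=1, diff=0 [OK], height=2
  node 4: h_left=-1, h_right=2, diff=3 [FAIL (|-1-2|=3 > 1)], height=3
  node 48: h_left=-1, h_right=-1, diff=0 [OK], height=0
  node 46: h_left=3, h_right=0, diff=3 [FAIL (|3-0|=3 > 1)], height=4
Node 4 violates the condition: |-1 - 2| = 3 > 1.
Result: Not balanced


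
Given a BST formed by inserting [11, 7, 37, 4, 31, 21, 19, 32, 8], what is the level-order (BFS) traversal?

Tree insertion order: [11, 7, 37, 4, 31, 21, 19, 32, 8]
Tree (level-order array): [11, 7, 37, 4, 8, 31, None, None, None, None, None, 21, 32, 19]
BFS from the root, enqueuing left then right child of each popped node:
  queue [11] -> pop 11, enqueue [7, 37], visited so far: [11]
  queue [7, 37] -> pop 7, enqueue [4, 8], visited so far: [11, 7]
  queue [37, 4, 8] -> pop 37, enqueue [31], visited so far: [11, 7, 37]
  queue [4, 8, 31] -> pop 4, enqueue [none], visited so far: [11, 7, 37, 4]
  queue [8, 31] -> pop 8, enqueue [none], visited so far: [11, 7, 37, 4, 8]
  queue [31] -> pop 31, enqueue [21, 32], visited so far: [11, 7, 37, 4, 8, 31]
  queue [21, 32] -> pop 21, enqueue [19], visited so far: [11, 7, 37, 4, 8, 31, 21]
  queue [32, 19] -> pop 32, enqueue [none], visited so far: [11, 7, 37, 4, 8, 31, 21, 32]
  queue [19] -> pop 19, enqueue [none], visited so far: [11, 7, 37, 4, 8, 31, 21, 32, 19]
Result: [11, 7, 37, 4, 8, 31, 21, 32, 19]


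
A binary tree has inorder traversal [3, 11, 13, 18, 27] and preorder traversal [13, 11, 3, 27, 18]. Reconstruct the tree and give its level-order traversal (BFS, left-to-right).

Inorder:  [3, 11, 13, 18, 27]
Preorder: [13, 11, 3, 27, 18]
Algorithm: preorder visits root first, so consume preorder in order;
for each root, split the current inorder slice at that value into
left-subtree inorder and right-subtree inorder, then recurse.
Recursive splits:
  root=13; inorder splits into left=[3, 11], right=[18, 27]
  root=11; inorder splits into left=[3], right=[]
  root=3; inorder splits into left=[], right=[]
  root=27; inorder splits into left=[18], right=[]
  root=18; inorder splits into left=[], right=[]
Reconstructed level-order: [13, 11, 27, 3, 18]


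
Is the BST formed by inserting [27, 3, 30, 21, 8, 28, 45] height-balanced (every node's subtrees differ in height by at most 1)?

Tree (level-order array): [27, 3, 30, None, 21, 28, 45, 8]
Definition: a tree is height-balanced if, at every node, |h(left) - h(right)| <= 1 (empty subtree has height -1).
Bottom-up per-node check:
  node 8: h_left=-1, h_right=-1, diff=0 [OK], height=0
  node 21: h_left=0, h_right=-1, diff=1 [OK], height=1
  node 3: h_left=-1, h_right=1, diff=2 [FAIL (|-1-1|=2 > 1)], height=2
  node 28: h_left=-1, h_right=-1, diff=0 [OK], height=0
  node 45: h_left=-1, h_right=-1, diff=0 [OK], height=0
  node 30: h_left=0, h_right=0, diff=0 [OK], height=1
  node 27: h_left=2, h_right=1, diff=1 [OK], height=3
Node 3 violates the condition: |-1 - 1| = 2 > 1.
Result: Not balanced


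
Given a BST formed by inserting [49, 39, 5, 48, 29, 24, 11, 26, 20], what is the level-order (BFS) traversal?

Tree insertion order: [49, 39, 5, 48, 29, 24, 11, 26, 20]
Tree (level-order array): [49, 39, None, 5, 48, None, 29, None, None, 24, None, 11, 26, None, 20]
BFS from the root, enqueuing left then right child of each popped node:
  queue [49] -> pop 49, enqueue [39], visited so far: [49]
  queue [39] -> pop 39, enqueue [5, 48], visited so far: [49, 39]
  queue [5, 48] -> pop 5, enqueue [29], visited so far: [49, 39, 5]
  queue [48, 29] -> pop 48, enqueue [none], visited so far: [49, 39, 5, 48]
  queue [29] -> pop 29, enqueue [24], visited so far: [49, 39, 5, 48, 29]
  queue [24] -> pop 24, enqueue [11, 26], visited so far: [49, 39, 5, 48, 29, 24]
  queue [11, 26] -> pop 11, enqueue [20], visited so far: [49, 39, 5, 48, 29, 24, 11]
  queue [26, 20] -> pop 26, enqueue [none], visited so far: [49, 39, 5, 48, 29, 24, 11, 26]
  queue [20] -> pop 20, enqueue [none], visited so far: [49, 39, 5, 48, 29, 24, 11, 26, 20]
Result: [49, 39, 5, 48, 29, 24, 11, 26, 20]


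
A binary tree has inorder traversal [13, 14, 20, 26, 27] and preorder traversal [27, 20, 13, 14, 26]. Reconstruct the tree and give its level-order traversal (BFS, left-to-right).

Inorder:  [13, 14, 20, 26, 27]
Preorder: [27, 20, 13, 14, 26]
Algorithm: preorder visits root first, so consume preorder in order;
for each root, split the current inorder slice at that value into
left-subtree inorder and right-subtree inorder, then recurse.
Recursive splits:
  root=27; inorder splits into left=[13, 14, 20, 26], right=[]
  root=20; inorder splits into left=[13, 14], right=[26]
  root=13; inorder splits into left=[], right=[14]
  root=14; inorder splits into left=[], right=[]
  root=26; inorder splits into left=[], right=[]
Reconstructed level-order: [27, 20, 13, 26, 14]


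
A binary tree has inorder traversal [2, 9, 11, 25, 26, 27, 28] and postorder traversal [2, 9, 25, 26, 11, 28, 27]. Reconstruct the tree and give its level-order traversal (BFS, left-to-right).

Inorder:   [2, 9, 11, 25, 26, 27, 28]
Postorder: [2, 9, 25, 26, 11, 28, 27]
Algorithm: postorder visits root last, so walk postorder right-to-left;
each value is the root of the current inorder slice — split it at that
value, recurse on the right subtree first, then the left.
Recursive splits:
  root=27; inorder splits into left=[2, 9, 11, 25, 26], right=[28]
  root=28; inorder splits into left=[], right=[]
  root=11; inorder splits into left=[2, 9], right=[25, 26]
  root=26; inorder splits into left=[25], right=[]
  root=25; inorder splits into left=[], right=[]
  root=9; inorder splits into left=[2], right=[]
  root=2; inorder splits into left=[], right=[]
Reconstructed level-order: [27, 11, 28, 9, 26, 2, 25]


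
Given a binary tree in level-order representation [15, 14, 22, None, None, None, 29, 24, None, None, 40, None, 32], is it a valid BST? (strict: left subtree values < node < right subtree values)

Level-order array: [15, 14, 22, None, None, None, 29, 24, None, None, 40, None, 32]
Validate using subtree bounds (lo, hi): at each node, require lo < value < hi,
then recurse left with hi=value and right with lo=value.
Preorder trace (stopping at first violation):
  at node 15 with bounds (-inf, +inf): OK
  at node 14 with bounds (-inf, 15): OK
  at node 22 with bounds (15, +inf): OK
  at node 29 with bounds (22, +inf): OK
  at node 24 with bounds (22, 29): OK
  at node 40 with bounds (24, 29): VIOLATION
Node 40 violates its bound: not (24 < 40 < 29).
Result: Not a valid BST


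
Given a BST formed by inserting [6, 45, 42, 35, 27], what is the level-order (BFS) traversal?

Tree insertion order: [6, 45, 42, 35, 27]
Tree (level-order array): [6, None, 45, 42, None, 35, None, 27]
BFS from the root, enqueuing left then right child of each popped node:
  queue [6] -> pop 6, enqueue [45], visited so far: [6]
  queue [45] -> pop 45, enqueue [42], visited so far: [6, 45]
  queue [42] -> pop 42, enqueue [35], visited so far: [6, 45, 42]
  queue [35] -> pop 35, enqueue [27], visited so far: [6, 45, 42, 35]
  queue [27] -> pop 27, enqueue [none], visited so far: [6, 45, 42, 35, 27]
Result: [6, 45, 42, 35, 27]


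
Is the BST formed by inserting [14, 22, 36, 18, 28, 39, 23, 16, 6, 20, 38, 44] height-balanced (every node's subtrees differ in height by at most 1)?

Tree (level-order array): [14, 6, 22, None, None, 18, 36, 16, 20, 28, 39, None, None, None, None, 23, None, 38, 44]
Definition: a tree is height-balanced if, at every node, |h(left) - h(right)| <= 1 (empty subtree has height -1).
Bottom-up per-node check:
  node 6: h_left=-1, h_right=-1, diff=0 [OK], height=0
  node 16: h_left=-1, h_right=-1, diff=0 [OK], height=0
  node 20: h_left=-1, h_right=-1, diff=0 [OK], height=0
  node 18: h_left=0, h_right=0, diff=0 [OK], height=1
  node 23: h_left=-1, h_right=-1, diff=0 [OK], height=0
  node 28: h_left=0, h_right=-1, diff=1 [OK], height=1
  node 38: h_left=-1, h_right=-1, diff=0 [OK], height=0
  node 44: h_left=-1, h_right=-1, diff=0 [OK], height=0
  node 39: h_left=0, h_right=0, diff=0 [OK], height=1
  node 36: h_left=1, h_right=1, diff=0 [OK], height=2
  node 22: h_left=1, h_right=2, diff=1 [OK], height=3
  node 14: h_left=0, h_right=3, diff=3 [FAIL (|0-3|=3 > 1)], height=4
Node 14 violates the condition: |0 - 3| = 3 > 1.
Result: Not balanced


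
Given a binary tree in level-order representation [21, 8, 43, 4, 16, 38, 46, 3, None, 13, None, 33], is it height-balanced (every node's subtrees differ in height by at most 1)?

Tree (level-order array): [21, 8, 43, 4, 16, 38, 46, 3, None, 13, None, 33]
Definition: a tree is height-balanced if, at every node, |h(left) - h(right)| <= 1 (empty subtree has height -1).
Bottom-up per-node check:
  node 3: h_left=-1, h_right=-1, diff=0 [OK], height=0
  node 4: h_left=0, h_right=-1, diff=1 [OK], height=1
  node 13: h_left=-1, h_right=-1, diff=0 [OK], height=0
  node 16: h_left=0, h_right=-1, diff=1 [OK], height=1
  node 8: h_left=1, h_right=1, diff=0 [OK], height=2
  node 33: h_left=-1, h_right=-1, diff=0 [OK], height=0
  node 38: h_left=0, h_right=-1, diff=1 [OK], height=1
  node 46: h_left=-1, h_right=-1, diff=0 [OK], height=0
  node 43: h_left=1, h_right=0, diff=1 [OK], height=2
  node 21: h_left=2, h_right=2, diff=0 [OK], height=3
All nodes satisfy the balance condition.
Result: Balanced


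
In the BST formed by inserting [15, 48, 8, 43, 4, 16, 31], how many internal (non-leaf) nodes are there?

Tree built from: [15, 48, 8, 43, 4, 16, 31]
Tree (level-order array): [15, 8, 48, 4, None, 43, None, None, None, 16, None, None, 31]
Rule: An internal node has at least one child.
Per-node child counts:
  node 15: 2 child(ren)
  node 8: 1 child(ren)
  node 4: 0 child(ren)
  node 48: 1 child(ren)
  node 43: 1 child(ren)
  node 16: 1 child(ren)
  node 31: 0 child(ren)
Matching nodes: [15, 8, 48, 43, 16]
Count of internal (non-leaf) nodes: 5


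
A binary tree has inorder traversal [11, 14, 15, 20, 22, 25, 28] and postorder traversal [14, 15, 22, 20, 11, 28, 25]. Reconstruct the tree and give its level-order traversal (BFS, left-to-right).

Inorder:   [11, 14, 15, 20, 22, 25, 28]
Postorder: [14, 15, 22, 20, 11, 28, 25]
Algorithm: postorder visits root last, so walk postorder right-to-left;
each value is the root of the current inorder slice — split it at that
value, recurse on the right subtree first, then the left.
Recursive splits:
  root=25; inorder splits into left=[11, 14, 15, 20, 22], right=[28]
  root=28; inorder splits into left=[], right=[]
  root=11; inorder splits into left=[], right=[14, 15, 20, 22]
  root=20; inorder splits into left=[14, 15], right=[22]
  root=22; inorder splits into left=[], right=[]
  root=15; inorder splits into left=[14], right=[]
  root=14; inorder splits into left=[], right=[]
Reconstructed level-order: [25, 11, 28, 20, 15, 22, 14]


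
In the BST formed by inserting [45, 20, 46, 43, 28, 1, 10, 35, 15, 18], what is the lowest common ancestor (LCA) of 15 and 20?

Tree insertion order: [45, 20, 46, 43, 28, 1, 10, 35, 15, 18]
Tree (level-order array): [45, 20, 46, 1, 43, None, None, None, 10, 28, None, None, 15, None, 35, None, 18]
In a BST, the LCA of p=15, q=20 is the first node v on the
root-to-leaf path with p <= v <= q (go left if both < v, right if both > v).
Walk from root:
  at 45: both 15 and 20 < 45, go left
  at 20: 15 <= 20 <= 20, this is the LCA
LCA = 20


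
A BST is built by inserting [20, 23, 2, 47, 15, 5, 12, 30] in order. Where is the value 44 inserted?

Starting tree (level order): [20, 2, 23, None, 15, None, 47, 5, None, 30, None, None, 12]
Insertion path: 20 -> 23 -> 47 -> 30
Result: insert 44 as right child of 30
Final tree (level order): [20, 2, 23, None, 15, None, 47, 5, None, 30, None, None, 12, None, 44]
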